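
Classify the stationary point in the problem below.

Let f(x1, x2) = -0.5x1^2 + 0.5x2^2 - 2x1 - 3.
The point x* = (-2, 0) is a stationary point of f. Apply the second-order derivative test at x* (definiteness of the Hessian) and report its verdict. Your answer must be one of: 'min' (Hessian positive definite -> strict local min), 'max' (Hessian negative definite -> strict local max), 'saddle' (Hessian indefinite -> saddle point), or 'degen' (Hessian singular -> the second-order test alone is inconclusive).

Compute the Hessian H = grad^2 f:
  H = [[-1, 0], [0, 1]]
Verify stationarity: grad f(x*) = H x* + g = (0, 0).
Eigenvalues of H: -1, 1.
Eigenvalues have mixed signs, so H is indefinite -> x* is a saddle point.

saddle


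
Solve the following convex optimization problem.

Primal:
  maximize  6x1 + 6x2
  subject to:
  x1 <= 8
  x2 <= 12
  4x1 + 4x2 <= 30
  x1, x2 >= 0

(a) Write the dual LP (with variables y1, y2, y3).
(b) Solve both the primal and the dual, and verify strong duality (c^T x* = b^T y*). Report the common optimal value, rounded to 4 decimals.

The standard primal-dual pair for 'max c^T x s.t. A x <= b, x >= 0' is:
  Dual:  min b^T y  s.t.  A^T y >= c,  y >= 0.

So the dual LP is:
  minimize  8y1 + 12y2 + 30y3
  subject to:
    y1 + 4y3 >= 6
    y2 + 4y3 >= 6
    y1, y2, y3 >= 0

Solving the primal: x* = (7.5, 0).
  primal value c^T x* = 45.
Solving the dual: y* = (0, 0, 1.5).
  dual value b^T y* = 45.
Strong duality: c^T x* = b^T y*. Confirmed.

45


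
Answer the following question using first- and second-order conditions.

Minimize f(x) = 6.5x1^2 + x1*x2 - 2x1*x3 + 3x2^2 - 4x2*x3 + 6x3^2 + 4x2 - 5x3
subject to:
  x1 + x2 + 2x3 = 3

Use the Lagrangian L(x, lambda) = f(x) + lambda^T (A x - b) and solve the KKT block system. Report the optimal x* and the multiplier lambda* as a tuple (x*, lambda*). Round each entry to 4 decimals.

Form the Lagrangian:
  L(x, lambda) = (1/2) x^T Q x + c^T x + lambda^T (A x - b)
Stationarity (grad_x L = 0): Q x + c + A^T lambda = 0.
Primal feasibility: A x = b.

This gives the KKT block system:
  [ Q   A^T ] [ x     ]   [-c ]
  [ A    0  ] [ lambda ] = [ b ]

Solving the linear system:
  x*      = (0.3459, 0.4676, 1.0932)
  lambda* = (-2.7784)
  f(x*)   = 2.3696

x* = (0.3459, 0.4676, 1.0932), lambda* = (-2.7784)


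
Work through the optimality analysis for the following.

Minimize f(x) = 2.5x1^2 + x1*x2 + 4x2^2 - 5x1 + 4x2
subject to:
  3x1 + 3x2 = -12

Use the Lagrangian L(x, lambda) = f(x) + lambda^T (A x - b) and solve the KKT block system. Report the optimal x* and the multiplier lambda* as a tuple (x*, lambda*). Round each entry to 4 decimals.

Form the Lagrangian:
  L(x, lambda) = (1/2) x^T Q x + c^T x + lambda^T (A x - b)
Stationarity (grad_x L = 0): Q x + c + A^T lambda = 0.
Primal feasibility: A x = b.

This gives the KKT block system:
  [ Q   A^T ] [ x     ]   [-c ]
  [ A    0  ] [ lambda ] = [ b ]

Solving the linear system:
  x*      = (-1.7273, -2.2727)
  lambda* = (5.303)
  f(x*)   = 31.5909

x* = (-1.7273, -2.2727), lambda* = (5.303)


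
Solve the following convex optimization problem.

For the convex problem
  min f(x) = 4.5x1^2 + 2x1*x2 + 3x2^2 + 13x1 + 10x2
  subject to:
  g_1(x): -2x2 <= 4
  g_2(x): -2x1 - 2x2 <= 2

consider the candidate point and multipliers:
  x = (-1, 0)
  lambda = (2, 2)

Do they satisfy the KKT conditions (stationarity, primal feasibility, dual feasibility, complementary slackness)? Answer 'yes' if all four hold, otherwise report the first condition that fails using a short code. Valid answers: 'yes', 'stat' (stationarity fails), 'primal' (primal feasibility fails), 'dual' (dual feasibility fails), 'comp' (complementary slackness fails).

Gradient of f: grad f(x) = Q x + c = (4, 8)
Constraint values g_i(x) = a_i^T x - b_i:
  g_1((-1, 0)) = -4
  g_2((-1, 0)) = 0
Stationarity residual: grad f(x) + sum_i lambda_i a_i = (0, 0)
  -> stationarity OK
Primal feasibility (all g_i <= 0): OK
Dual feasibility (all lambda_i >= 0): OK
Complementary slackness (lambda_i * g_i(x) = 0 for all i): FAILS

Verdict: the first failing condition is complementary_slackness -> comp.

comp


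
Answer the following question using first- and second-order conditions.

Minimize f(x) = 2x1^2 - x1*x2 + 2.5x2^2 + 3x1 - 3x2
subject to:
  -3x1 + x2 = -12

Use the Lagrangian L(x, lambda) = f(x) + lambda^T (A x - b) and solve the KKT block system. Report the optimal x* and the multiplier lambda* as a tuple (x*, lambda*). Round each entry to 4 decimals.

Form the Lagrangian:
  L(x, lambda) = (1/2) x^T Q x + c^T x + lambda^T (A x - b)
Stationarity (grad_x L = 0): Q x + c + A^T lambda = 0.
Primal feasibility: A x = b.

This gives the KKT block system:
  [ Q   A^T ] [ x     ]   [-c ]
  [ A    0  ] [ lambda ] = [ b ]

Solving the linear system:
  x*      = (4.0465, 0.1395)
  lambda* = (6.3488)
  f(x*)   = 43.9535

x* = (4.0465, 0.1395), lambda* = (6.3488)


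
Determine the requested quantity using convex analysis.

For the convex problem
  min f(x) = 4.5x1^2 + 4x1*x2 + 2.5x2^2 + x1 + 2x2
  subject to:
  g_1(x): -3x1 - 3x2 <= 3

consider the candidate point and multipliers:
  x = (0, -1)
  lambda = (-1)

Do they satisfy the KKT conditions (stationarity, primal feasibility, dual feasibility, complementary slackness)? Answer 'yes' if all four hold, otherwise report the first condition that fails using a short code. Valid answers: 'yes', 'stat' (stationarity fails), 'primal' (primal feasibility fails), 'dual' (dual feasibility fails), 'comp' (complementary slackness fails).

Gradient of f: grad f(x) = Q x + c = (-3, -3)
Constraint values g_i(x) = a_i^T x - b_i:
  g_1((0, -1)) = 0
Stationarity residual: grad f(x) + sum_i lambda_i a_i = (0, 0)
  -> stationarity OK
Primal feasibility (all g_i <= 0): OK
Dual feasibility (all lambda_i >= 0): FAILS
Complementary slackness (lambda_i * g_i(x) = 0 for all i): OK

Verdict: the first failing condition is dual_feasibility -> dual.

dual


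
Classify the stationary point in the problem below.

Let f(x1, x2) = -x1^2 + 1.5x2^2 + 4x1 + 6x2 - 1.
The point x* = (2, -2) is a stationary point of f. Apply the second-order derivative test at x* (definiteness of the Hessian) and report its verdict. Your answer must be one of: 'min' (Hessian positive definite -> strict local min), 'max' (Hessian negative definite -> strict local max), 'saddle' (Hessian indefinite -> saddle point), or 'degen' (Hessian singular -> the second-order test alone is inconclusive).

Compute the Hessian H = grad^2 f:
  H = [[-2, 0], [0, 3]]
Verify stationarity: grad f(x*) = H x* + g = (0, 0).
Eigenvalues of H: -2, 3.
Eigenvalues have mixed signs, so H is indefinite -> x* is a saddle point.

saddle


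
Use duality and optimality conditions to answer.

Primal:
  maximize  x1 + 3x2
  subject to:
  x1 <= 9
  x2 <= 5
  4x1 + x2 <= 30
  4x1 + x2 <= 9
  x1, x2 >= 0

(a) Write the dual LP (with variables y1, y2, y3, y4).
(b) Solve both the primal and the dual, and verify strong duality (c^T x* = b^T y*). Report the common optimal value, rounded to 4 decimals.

The standard primal-dual pair for 'max c^T x s.t. A x <= b, x >= 0' is:
  Dual:  min b^T y  s.t.  A^T y >= c,  y >= 0.

So the dual LP is:
  minimize  9y1 + 5y2 + 30y3 + 9y4
  subject to:
    y1 + 4y3 + 4y4 >= 1
    y2 + y3 + y4 >= 3
    y1, y2, y3, y4 >= 0

Solving the primal: x* = (1, 5).
  primal value c^T x* = 16.
Solving the dual: y* = (0, 2.75, 0, 0.25).
  dual value b^T y* = 16.
Strong duality: c^T x* = b^T y*. Confirmed.

16


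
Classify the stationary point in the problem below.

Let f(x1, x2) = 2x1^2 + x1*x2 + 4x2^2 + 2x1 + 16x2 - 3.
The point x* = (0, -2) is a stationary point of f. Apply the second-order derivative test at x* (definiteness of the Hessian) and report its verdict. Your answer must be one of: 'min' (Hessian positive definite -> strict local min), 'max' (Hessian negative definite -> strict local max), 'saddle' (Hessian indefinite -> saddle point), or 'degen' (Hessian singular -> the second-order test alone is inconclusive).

Compute the Hessian H = grad^2 f:
  H = [[4, 1], [1, 8]]
Verify stationarity: grad f(x*) = H x* + g = (0, 0).
Eigenvalues of H: 3.7639, 8.2361.
Both eigenvalues > 0, so H is positive definite -> x* is a strict local min.

min


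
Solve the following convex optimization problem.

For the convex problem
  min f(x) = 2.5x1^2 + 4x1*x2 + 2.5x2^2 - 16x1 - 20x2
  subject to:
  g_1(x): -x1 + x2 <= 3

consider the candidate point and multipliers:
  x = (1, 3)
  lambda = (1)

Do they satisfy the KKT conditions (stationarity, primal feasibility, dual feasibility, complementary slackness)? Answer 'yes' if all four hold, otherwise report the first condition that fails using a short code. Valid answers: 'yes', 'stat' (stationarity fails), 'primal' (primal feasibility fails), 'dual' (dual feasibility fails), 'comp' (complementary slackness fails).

Gradient of f: grad f(x) = Q x + c = (1, -1)
Constraint values g_i(x) = a_i^T x - b_i:
  g_1((1, 3)) = -1
Stationarity residual: grad f(x) + sum_i lambda_i a_i = (0, 0)
  -> stationarity OK
Primal feasibility (all g_i <= 0): OK
Dual feasibility (all lambda_i >= 0): OK
Complementary slackness (lambda_i * g_i(x) = 0 for all i): FAILS

Verdict: the first failing condition is complementary_slackness -> comp.

comp


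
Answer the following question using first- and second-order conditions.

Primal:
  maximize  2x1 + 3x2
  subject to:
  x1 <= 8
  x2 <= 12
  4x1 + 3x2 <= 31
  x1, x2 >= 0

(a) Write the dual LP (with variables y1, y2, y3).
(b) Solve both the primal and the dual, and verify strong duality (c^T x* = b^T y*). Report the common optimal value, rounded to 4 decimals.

The standard primal-dual pair for 'max c^T x s.t. A x <= b, x >= 0' is:
  Dual:  min b^T y  s.t.  A^T y >= c,  y >= 0.

So the dual LP is:
  minimize  8y1 + 12y2 + 31y3
  subject to:
    y1 + 4y3 >= 2
    y2 + 3y3 >= 3
    y1, y2, y3 >= 0

Solving the primal: x* = (0, 10.3333).
  primal value c^T x* = 31.
Solving the dual: y* = (0, 0, 1).
  dual value b^T y* = 31.
Strong duality: c^T x* = b^T y*. Confirmed.

31


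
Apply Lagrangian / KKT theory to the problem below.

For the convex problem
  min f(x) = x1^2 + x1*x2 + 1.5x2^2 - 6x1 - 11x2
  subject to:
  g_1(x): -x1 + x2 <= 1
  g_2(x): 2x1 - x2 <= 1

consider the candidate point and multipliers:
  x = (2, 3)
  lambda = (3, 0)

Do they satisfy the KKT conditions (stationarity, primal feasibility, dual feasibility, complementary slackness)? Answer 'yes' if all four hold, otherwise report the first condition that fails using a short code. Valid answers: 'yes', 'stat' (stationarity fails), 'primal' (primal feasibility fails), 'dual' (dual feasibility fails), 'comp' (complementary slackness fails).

Gradient of f: grad f(x) = Q x + c = (1, 0)
Constraint values g_i(x) = a_i^T x - b_i:
  g_1((2, 3)) = 0
  g_2((2, 3)) = 0
Stationarity residual: grad f(x) + sum_i lambda_i a_i = (-2, 3)
  -> stationarity FAILS
Primal feasibility (all g_i <= 0): OK
Dual feasibility (all lambda_i >= 0): OK
Complementary slackness (lambda_i * g_i(x) = 0 for all i): OK

Verdict: the first failing condition is stationarity -> stat.

stat


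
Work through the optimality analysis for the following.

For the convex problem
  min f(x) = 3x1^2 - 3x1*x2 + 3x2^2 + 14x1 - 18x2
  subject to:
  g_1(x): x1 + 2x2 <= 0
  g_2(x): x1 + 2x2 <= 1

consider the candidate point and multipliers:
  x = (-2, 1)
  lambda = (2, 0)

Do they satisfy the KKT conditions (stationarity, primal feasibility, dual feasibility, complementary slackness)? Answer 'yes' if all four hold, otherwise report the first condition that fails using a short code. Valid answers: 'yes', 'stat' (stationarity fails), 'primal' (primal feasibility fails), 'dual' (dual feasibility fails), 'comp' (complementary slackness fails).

Gradient of f: grad f(x) = Q x + c = (-1, -6)
Constraint values g_i(x) = a_i^T x - b_i:
  g_1((-2, 1)) = 0
  g_2((-2, 1)) = -1
Stationarity residual: grad f(x) + sum_i lambda_i a_i = (1, -2)
  -> stationarity FAILS
Primal feasibility (all g_i <= 0): OK
Dual feasibility (all lambda_i >= 0): OK
Complementary slackness (lambda_i * g_i(x) = 0 for all i): OK

Verdict: the first failing condition is stationarity -> stat.

stat


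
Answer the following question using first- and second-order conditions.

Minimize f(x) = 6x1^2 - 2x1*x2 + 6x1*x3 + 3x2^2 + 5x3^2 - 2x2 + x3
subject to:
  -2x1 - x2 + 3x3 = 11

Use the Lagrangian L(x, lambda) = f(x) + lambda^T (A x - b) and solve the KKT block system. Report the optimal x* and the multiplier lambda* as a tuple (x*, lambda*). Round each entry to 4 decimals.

Form the Lagrangian:
  L(x, lambda) = (1/2) x^T Q x + c^T x + lambda^T (A x - b)
Stationarity (grad_x L = 0): Q x + c + A^T lambda = 0.
Primal feasibility: A x = b.

This gives the KKT block system:
  [ Q   A^T ] [ x     ]   [-c ]
  [ A    0  ] [ lambda ] = [ b ]

Solving the linear system:
  x*      = (-1.8447, -0.9079, 2.1342)
  lambda* = (-3.7579)
  f(x*)   = 22.6434

x* = (-1.8447, -0.9079, 2.1342), lambda* = (-3.7579)


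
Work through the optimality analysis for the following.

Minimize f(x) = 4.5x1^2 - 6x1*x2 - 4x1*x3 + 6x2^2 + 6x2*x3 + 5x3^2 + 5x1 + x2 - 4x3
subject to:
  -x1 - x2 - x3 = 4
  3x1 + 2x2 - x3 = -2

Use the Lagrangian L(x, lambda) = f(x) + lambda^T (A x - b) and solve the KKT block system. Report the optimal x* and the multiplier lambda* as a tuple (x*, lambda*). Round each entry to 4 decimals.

Form the Lagrangian:
  L(x, lambda) = (1/2) x^T Q x + c^T x + lambda^T (A x - b)
Stationarity (grad_x L = 0): Q x + c + A^T lambda = 0.
Primal feasibility: A x = b.

This gives the KKT block system:
  [ Q   A^T ] [ x     ]   [-c ]
  [ A    0  ] [ lambda ] = [ b ]

Solving the linear system:
  x*      = (-1.5127, 0.0169, -2.5042)
  lambda* = (-16.8423, -6.0479)
  f(x*)   = 28.8718

x* = (-1.5127, 0.0169, -2.5042), lambda* = (-16.8423, -6.0479)


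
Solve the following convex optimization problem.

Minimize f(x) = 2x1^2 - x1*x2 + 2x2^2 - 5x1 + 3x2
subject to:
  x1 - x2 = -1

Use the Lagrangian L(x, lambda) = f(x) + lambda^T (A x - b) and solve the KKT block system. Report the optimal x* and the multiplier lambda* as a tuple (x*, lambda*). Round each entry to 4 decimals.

Form the Lagrangian:
  L(x, lambda) = (1/2) x^T Q x + c^T x + lambda^T (A x - b)
Stationarity (grad_x L = 0): Q x + c + A^T lambda = 0.
Primal feasibility: A x = b.

This gives the KKT block system:
  [ Q   A^T ] [ x     ]   [-c ]
  [ A    0  ] [ lambda ] = [ b ]

Solving the linear system:
  x*      = (-0.1667, 0.8333)
  lambda* = (6.5)
  f(x*)   = 4.9167

x* = (-0.1667, 0.8333), lambda* = (6.5)


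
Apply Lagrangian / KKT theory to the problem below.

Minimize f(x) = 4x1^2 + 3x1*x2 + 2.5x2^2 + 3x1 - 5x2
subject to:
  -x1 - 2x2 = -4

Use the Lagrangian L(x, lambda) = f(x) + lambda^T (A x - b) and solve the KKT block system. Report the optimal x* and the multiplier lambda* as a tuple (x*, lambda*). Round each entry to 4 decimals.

Form the Lagrangian:
  L(x, lambda) = (1/2) x^T Q x + c^T x + lambda^T (A x - b)
Stationarity (grad_x L = 0): Q x + c + A^T lambda = 0.
Primal feasibility: A x = b.

This gives the KKT block system:
  [ Q   A^T ] [ x     ]   [-c ]
  [ A    0  ] [ lambda ] = [ b ]

Solving the linear system:
  x*      = (-1.04, 2.52)
  lambda* = (2.24)
  f(x*)   = -3.38

x* = (-1.04, 2.52), lambda* = (2.24)


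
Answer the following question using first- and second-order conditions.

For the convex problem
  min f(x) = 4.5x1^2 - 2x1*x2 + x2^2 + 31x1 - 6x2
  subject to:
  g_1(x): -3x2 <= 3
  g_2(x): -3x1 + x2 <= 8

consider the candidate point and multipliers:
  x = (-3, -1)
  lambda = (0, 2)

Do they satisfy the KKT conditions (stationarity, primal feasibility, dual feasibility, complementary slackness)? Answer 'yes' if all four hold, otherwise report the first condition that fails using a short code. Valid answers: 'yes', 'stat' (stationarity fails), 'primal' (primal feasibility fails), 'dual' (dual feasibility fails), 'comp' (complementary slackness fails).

Gradient of f: grad f(x) = Q x + c = (6, -2)
Constraint values g_i(x) = a_i^T x - b_i:
  g_1((-3, -1)) = 0
  g_2((-3, -1)) = 0
Stationarity residual: grad f(x) + sum_i lambda_i a_i = (0, 0)
  -> stationarity OK
Primal feasibility (all g_i <= 0): OK
Dual feasibility (all lambda_i >= 0): OK
Complementary slackness (lambda_i * g_i(x) = 0 for all i): OK

Verdict: yes, KKT holds.

yes


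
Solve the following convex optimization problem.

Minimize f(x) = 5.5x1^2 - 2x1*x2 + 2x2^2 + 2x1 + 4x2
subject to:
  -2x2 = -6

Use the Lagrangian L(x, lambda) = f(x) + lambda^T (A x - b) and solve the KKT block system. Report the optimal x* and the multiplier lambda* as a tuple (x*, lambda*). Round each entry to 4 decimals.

Form the Lagrangian:
  L(x, lambda) = (1/2) x^T Q x + c^T x + lambda^T (A x - b)
Stationarity (grad_x L = 0): Q x + c + A^T lambda = 0.
Primal feasibility: A x = b.

This gives the KKT block system:
  [ Q   A^T ] [ x     ]   [-c ]
  [ A    0  ] [ lambda ] = [ b ]

Solving the linear system:
  x*      = (0.3636, 3)
  lambda* = (7.6364)
  f(x*)   = 29.2727

x* = (0.3636, 3), lambda* = (7.6364)


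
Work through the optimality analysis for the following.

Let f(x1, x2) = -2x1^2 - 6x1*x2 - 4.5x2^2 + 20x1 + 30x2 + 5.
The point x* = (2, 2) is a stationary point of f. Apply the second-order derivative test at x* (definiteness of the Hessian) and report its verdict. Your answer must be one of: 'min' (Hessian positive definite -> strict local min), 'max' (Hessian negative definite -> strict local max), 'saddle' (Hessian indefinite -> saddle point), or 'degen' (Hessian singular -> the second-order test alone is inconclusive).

Compute the Hessian H = grad^2 f:
  H = [[-4, -6], [-6, -9]]
Verify stationarity: grad f(x*) = H x* + g = (0, 0).
Eigenvalues of H: -13, 0.
H has a zero eigenvalue (singular; negative semidefinite but not definite), so H is neither positive definite, negative definite, nor indefinite. The second-order test alone is inconclusive -> degen.
(Indeed, f is constant along the null direction of H through x*, so x* is not a strict local extremum.)

degen


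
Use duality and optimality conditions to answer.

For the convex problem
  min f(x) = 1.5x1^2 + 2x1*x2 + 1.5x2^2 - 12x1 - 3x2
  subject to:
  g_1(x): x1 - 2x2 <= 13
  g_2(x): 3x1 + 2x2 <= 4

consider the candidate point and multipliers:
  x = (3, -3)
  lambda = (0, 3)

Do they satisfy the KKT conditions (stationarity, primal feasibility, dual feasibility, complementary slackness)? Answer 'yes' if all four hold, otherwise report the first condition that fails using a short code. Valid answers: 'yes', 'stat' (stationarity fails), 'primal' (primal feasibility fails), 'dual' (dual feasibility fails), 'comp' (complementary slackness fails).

Gradient of f: grad f(x) = Q x + c = (-9, -6)
Constraint values g_i(x) = a_i^T x - b_i:
  g_1((3, -3)) = -4
  g_2((3, -3)) = -1
Stationarity residual: grad f(x) + sum_i lambda_i a_i = (0, 0)
  -> stationarity OK
Primal feasibility (all g_i <= 0): OK
Dual feasibility (all lambda_i >= 0): OK
Complementary slackness (lambda_i * g_i(x) = 0 for all i): FAILS

Verdict: the first failing condition is complementary_slackness -> comp.

comp


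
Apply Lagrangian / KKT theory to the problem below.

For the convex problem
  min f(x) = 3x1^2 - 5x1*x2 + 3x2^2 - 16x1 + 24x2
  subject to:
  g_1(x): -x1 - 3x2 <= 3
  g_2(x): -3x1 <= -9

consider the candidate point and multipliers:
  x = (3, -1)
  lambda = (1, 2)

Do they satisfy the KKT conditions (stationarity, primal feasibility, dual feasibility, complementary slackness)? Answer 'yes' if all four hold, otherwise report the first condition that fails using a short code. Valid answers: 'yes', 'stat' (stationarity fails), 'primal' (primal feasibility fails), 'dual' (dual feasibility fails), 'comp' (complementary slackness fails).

Gradient of f: grad f(x) = Q x + c = (7, 3)
Constraint values g_i(x) = a_i^T x - b_i:
  g_1((3, -1)) = -3
  g_2((3, -1)) = 0
Stationarity residual: grad f(x) + sum_i lambda_i a_i = (0, 0)
  -> stationarity OK
Primal feasibility (all g_i <= 0): OK
Dual feasibility (all lambda_i >= 0): OK
Complementary slackness (lambda_i * g_i(x) = 0 for all i): FAILS

Verdict: the first failing condition is complementary_slackness -> comp.

comp


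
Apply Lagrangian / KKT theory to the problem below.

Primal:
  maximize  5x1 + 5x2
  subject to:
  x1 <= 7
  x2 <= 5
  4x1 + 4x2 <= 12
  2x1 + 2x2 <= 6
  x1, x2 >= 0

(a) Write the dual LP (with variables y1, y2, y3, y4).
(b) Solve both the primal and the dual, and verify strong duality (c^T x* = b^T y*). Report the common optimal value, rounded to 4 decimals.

The standard primal-dual pair for 'max c^T x s.t. A x <= b, x >= 0' is:
  Dual:  min b^T y  s.t.  A^T y >= c,  y >= 0.

So the dual LP is:
  minimize  7y1 + 5y2 + 12y3 + 6y4
  subject to:
    y1 + 4y3 + 2y4 >= 5
    y2 + 4y3 + 2y4 >= 5
    y1, y2, y3, y4 >= 0

Solving the primal: x* = (3, 0).
  primal value c^T x* = 15.
Solving the dual: y* = (0, 0, 1.25, 0).
  dual value b^T y* = 15.
Strong duality: c^T x* = b^T y*. Confirmed.

15


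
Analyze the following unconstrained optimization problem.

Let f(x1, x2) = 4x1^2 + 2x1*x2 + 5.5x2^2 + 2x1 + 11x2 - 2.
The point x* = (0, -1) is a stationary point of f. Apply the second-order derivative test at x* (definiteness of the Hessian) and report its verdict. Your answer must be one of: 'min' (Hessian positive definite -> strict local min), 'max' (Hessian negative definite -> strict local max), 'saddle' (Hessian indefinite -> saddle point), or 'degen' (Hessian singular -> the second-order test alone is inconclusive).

Compute the Hessian H = grad^2 f:
  H = [[8, 2], [2, 11]]
Verify stationarity: grad f(x*) = H x* + g = (0, 0).
Eigenvalues of H: 7, 12.
Both eigenvalues > 0, so H is positive definite -> x* is a strict local min.

min


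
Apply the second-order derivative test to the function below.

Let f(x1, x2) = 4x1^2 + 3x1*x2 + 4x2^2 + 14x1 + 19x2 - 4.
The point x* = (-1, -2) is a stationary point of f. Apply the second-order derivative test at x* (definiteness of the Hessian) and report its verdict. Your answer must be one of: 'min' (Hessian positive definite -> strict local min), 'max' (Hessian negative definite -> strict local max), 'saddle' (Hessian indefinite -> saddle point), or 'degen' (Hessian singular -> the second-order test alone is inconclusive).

Compute the Hessian H = grad^2 f:
  H = [[8, 3], [3, 8]]
Verify stationarity: grad f(x*) = H x* + g = (0, 0).
Eigenvalues of H: 5, 11.
Both eigenvalues > 0, so H is positive definite -> x* is a strict local min.

min


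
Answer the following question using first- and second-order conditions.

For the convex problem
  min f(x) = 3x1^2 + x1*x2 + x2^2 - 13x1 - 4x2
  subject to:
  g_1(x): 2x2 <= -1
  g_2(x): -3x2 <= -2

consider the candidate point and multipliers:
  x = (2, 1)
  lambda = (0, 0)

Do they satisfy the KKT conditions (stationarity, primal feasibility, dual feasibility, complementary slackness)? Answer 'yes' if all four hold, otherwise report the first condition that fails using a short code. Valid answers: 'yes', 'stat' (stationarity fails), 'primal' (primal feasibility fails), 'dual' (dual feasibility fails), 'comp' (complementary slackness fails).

Gradient of f: grad f(x) = Q x + c = (0, 0)
Constraint values g_i(x) = a_i^T x - b_i:
  g_1((2, 1)) = 3
  g_2((2, 1)) = -1
Stationarity residual: grad f(x) + sum_i lambda_i a_i = (0, 0)
  -> stationarity OK
Primal feasibility (all g_i <= 0): FAILS
Dual feasibility (all lambda_i >= 0): OK
Complementary slackness (lambda_i * g_i(x) = 0 for all i): OK

Verdict: the first failing condition is primal_feasibility -> primal.

primal


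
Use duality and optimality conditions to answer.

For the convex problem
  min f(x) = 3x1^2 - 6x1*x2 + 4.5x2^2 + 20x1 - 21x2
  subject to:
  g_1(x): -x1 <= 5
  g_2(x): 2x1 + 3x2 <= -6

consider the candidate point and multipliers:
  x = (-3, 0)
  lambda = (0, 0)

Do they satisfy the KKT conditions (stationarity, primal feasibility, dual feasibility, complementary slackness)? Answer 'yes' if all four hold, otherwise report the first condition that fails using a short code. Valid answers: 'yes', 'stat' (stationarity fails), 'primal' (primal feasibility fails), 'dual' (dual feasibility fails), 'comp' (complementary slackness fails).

Gradient of f: grad f(x) = Q x + c = (2, -3)
Constraint values g_i(x) = a_i^T x - b_i:
  g_1((-3, 0)) = -2
  g_2((-3, 0)) = 0
Stationarity residual: grad f(x) + sum_i lambda_i a_i = (2, -3)
  -> stationarity FAILS
Primal feasibility (all g_i <= 0): OK
Dual feasibility (all lambda_i >= 0): OK
Complementary slackness (lambda_i * g_i(x) = 0 for all i): OK

Verdict: the first failing condition is stationarity -> stat.

stat


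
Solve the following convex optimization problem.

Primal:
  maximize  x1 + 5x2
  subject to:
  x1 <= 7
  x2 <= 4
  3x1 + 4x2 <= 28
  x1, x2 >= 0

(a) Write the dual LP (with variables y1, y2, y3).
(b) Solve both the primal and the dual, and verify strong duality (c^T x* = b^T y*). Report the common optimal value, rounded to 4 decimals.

The standard primal-dual pair for 'max c^T x s.t. A x <= b, x >= 0' is:
  Dual:  min b^T y  s.t.  A^T y >= c,  y >= 0.

So the dual LP is:
  minimize  7y1 + 4y2 + 28y3
  subject to:
    y1 + 3y3 >= 1
    y2 + 4y3 >= 5
    y1, y2, y3 >= 0

Solving the primal: x* = (4, 4).
  primal value c^T x* = 24.
Solving the dual: y* = (0, 3.6667, 0.3333).
  dual value b^T y* = 24.
Strong duality: c^T x* = b^T y*. Confirmed.

24


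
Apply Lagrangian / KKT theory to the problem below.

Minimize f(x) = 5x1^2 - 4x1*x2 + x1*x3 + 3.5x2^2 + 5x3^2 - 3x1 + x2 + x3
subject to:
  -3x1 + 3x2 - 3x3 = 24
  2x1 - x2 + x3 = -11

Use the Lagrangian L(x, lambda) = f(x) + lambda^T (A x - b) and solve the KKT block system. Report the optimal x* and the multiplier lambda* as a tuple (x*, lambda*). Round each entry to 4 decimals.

Form the Lagrangian:
  L(x, lambda) = (1/2) x^T Q x + c^T x + lambda^T (A x - b)
Stationarity (grad_x L = 0): Q x + c + A^T lambda = 0.
Primal feasibility: A x = b.

This gives the KKT block system:
  [ Q   A^T ] [ x     ]   [-c ]
  [ A    0  ] [ lambda ] = [ b ]

Solving the linear system:
  x*      = (-3, 2.2941, -2.7059)
  lambda* = (-4.4118, 15.8235)
  f(x*)   = 144.2647

x* = (-3, 2.2941, -2.7059), lambda* = (-4.4118, 15.8235)


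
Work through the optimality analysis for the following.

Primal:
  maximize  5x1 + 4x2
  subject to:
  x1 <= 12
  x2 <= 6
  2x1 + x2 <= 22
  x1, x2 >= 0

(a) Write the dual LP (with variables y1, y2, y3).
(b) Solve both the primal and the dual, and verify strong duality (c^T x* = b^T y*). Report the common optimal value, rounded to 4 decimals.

The standard primal-dual pair for 'max c^T x s.t. A x <= b, x >= 0' is:
  Dual:  min b^T y  s.t.  A^T y >= c,  y >= 0.

So the dual LP is:
  minimize  12y1 + 6y2 + 22y3
  subject to:
    y1 + 2y3 >= 5
    y2 + y3 >= 4
    y1, y2, y3 >= 0

Solving the primal: x* = (8, 6).
  primal value c^T x* = 64.
Solving the dual: y* = (0, 1.5, 2.5).
  dual value b^T y* = 64.
Strong duality: c^T x* = b^T y*. Confirmed.

64


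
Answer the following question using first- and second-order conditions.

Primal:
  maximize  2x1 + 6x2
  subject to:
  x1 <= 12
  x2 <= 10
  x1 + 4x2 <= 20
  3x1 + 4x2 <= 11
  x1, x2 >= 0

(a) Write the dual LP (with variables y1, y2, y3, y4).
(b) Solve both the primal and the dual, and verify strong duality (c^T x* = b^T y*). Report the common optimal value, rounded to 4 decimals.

The standard primal-dual pair for 'max c^T x s.t. A x <= b, x >= 0' is:
  Dual:  min b^T y  s.t.  A^T y >= c,  y >= 0.

So the dual LP is:
  minimize  12y1 + 10y2 + 20y3 + 11y4
  subject to:
    y1 + y3 + 3y4 >= 2
    y2 + 4y3 + 4y4 >= 6
    y1, y2, y3, y4 >= 0

Solving the primal: x* = (0, 2.75).
  primal value c^T x* = 16.5.
Solving the dual: y* = (0, 0, 0, 1.5).
  dual value b^T y* = 16.5.
Strong duality: c^T x* = b^T y*. Confirmed.

16.5


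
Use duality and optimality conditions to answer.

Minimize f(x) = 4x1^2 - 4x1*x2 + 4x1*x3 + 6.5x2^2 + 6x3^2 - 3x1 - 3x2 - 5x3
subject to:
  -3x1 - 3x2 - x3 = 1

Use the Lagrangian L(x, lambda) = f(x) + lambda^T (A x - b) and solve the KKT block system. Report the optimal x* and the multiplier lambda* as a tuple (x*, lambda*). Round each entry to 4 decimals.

Form the Lagrangian:
  L(x, lambda) = (1/2) x^T Q x + c^T x + lambda^T (A x - b)
Stationarity (grad_x L = 0): Q x + c + A^T lambda = 0.
Primal feasibility: A x = b.

This gives the KKT block system:
  [ Q   A^T ] [ x     ]   [-c ]
  [ A    0  ] [ lambda ] = [ b ]

Solving the linear system:
  x*      = (-0.3403, -0.1379, 0.4348)
  lambda* = (-1.1439)
  f(x*)   = 0.2024

x* = (-0.3403, -0.1379, 0.4348), lambda* = (-1.1439)


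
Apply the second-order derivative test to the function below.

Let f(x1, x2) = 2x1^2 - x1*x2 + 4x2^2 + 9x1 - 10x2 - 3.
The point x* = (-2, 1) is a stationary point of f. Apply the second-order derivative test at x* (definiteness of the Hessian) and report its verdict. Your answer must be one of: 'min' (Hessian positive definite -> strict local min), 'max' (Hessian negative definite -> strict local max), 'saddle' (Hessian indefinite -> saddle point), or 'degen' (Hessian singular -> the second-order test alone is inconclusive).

Compute the Hessian H = grad^2 f:
  H = [[4, -1], [-1, 8]]
Verify stationarity: grad f(x*) = H x* + g = (0, 0).
Eigenvalues of H: 3.7639, 8.2361.
Both eigenvalues > 0, so H is positive definite -> x* is a strict local min.

min


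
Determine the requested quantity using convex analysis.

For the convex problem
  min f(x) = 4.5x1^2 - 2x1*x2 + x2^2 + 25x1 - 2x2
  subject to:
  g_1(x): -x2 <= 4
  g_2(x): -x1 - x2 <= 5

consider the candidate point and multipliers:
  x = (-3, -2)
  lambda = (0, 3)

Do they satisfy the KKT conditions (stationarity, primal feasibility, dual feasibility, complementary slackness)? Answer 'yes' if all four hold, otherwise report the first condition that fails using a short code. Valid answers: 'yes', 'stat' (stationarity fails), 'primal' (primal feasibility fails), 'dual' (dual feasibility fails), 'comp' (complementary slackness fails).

Gradient of f: grad f(x) = Q x + c = (2, 0)
Constraint values g_i(x) = a_i^T x - b_i:
  g_1((-3, -2)) = -2
  g_2((-3, -2)) = 0
Stationarity residual: grad f(x) + sum_i lambda_i a_i = (-1, -3)
  -> stationarity FAILS
Primal feasibility (all g_i <= 0): OK
Dual feasibility (all lambda_i >= 0): OK
Complementary slackness (lambda_i * g_i(x) = 0 for all i): OK

Verdict: the first failing condition is stationarity -> stat.

stat


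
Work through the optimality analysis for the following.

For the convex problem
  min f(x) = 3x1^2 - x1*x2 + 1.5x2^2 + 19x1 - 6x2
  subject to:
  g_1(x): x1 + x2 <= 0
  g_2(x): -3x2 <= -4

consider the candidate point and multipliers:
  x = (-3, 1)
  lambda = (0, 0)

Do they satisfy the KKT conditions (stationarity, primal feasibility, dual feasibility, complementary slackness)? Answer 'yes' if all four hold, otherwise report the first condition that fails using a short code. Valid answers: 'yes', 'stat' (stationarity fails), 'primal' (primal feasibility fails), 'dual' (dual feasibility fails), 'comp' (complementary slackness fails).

Gradient of f: grad f(x) = Q x + c = (0, 0)
Constraint values g_i(x) = a_i^T x - b_i:
  g_1((-3, 1)) = -2
  g_2((-3, 1)) = 1
Stationarity residual: grad f(x) + sum_i lambda_i a_i = (0, 0)
  -> stationarity OK
Primal feasibility (all g_i <= 0): FAILS
Dual feasibility (all lambda_i >= 0): OK
Complementary slackness (lambda_i * g_i(x) = 0 for all i): OK

Verdict: the first failing condition is primal_feasibility -> primal.

primal


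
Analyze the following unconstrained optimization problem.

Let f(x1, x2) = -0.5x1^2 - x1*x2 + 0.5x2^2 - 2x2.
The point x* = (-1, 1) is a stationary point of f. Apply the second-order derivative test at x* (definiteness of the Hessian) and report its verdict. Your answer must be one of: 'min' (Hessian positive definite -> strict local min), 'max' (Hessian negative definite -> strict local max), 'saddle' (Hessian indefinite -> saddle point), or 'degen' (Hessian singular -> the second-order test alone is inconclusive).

Compute the Hessian H = grad^2 f:
  H = [[-1, -1], [-1, 1]]
Verify stationarity: grad f(x*) = H x* + g = (0, 0).
Eigenvalues of H: -1.4142, 1.4142.
Eigenvalues have mixed signs, so H is indefinite -> x* is a saddle point.

saddle


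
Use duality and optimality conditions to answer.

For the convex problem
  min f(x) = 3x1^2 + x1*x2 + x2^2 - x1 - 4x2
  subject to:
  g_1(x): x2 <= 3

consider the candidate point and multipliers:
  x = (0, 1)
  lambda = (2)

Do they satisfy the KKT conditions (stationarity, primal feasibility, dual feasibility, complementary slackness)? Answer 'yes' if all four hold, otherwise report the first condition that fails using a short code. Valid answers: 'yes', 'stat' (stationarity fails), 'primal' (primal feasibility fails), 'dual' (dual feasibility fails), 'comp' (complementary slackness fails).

Gradient of f: grad f(x) = Q x + c = (0, -2)
Constraint values g_i(x) = a_i^T x - b_i:
  g_1((0, 1)) = -2
Stationarity residual: grad f(x) + sum_i lambda_i a_i = (0, 0)
  -> stationarity OK
Primal feasibility (all g_i <= 0): OK
Dual feasibility (all lambda_i >= 0): OK
Complementary slackness (lambda_i * g_i(x) = 0 for all i): FAILS

Verdict: the first failing condition is complementary_slackness -> comp.

comp


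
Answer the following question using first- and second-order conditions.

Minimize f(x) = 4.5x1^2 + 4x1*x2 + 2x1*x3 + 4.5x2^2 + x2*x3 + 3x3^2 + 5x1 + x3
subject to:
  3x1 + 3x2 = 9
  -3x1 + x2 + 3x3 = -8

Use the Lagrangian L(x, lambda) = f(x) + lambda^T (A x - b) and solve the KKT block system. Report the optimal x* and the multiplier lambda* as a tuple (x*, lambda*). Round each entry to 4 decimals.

Form the Lagrangian:
  L(x, lambda) = (1/2) x^T Q x + c^T x + lambda^T (A x - b)
Stationarity (grad_x L = 0): Q x + c + A^T lambda = 0.
Primal feasibility: A x = b.

This gives the KKT block system:
  [ Q   A^T ] [ x     ]   [-c ]
  [ A    0  ] [ lambda ] = [ b ]

Solving the linear system:
  x*      = (1.6143, 1.3857, -1.5143)
  lambda* = (-6.1905, 1.1571)
  f(x*)   = 35.7643

x* = (1.6143, 1.3857, -1.5143), lambda* = (-6.1905, 1.1571)


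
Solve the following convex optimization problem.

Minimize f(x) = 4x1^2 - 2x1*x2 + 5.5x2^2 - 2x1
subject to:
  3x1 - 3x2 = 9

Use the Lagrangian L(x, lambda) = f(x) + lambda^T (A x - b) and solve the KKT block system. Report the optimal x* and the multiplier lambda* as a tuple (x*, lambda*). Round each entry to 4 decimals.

Form the Lagrangian:
  L(x, lambda) = (1/2) x^T Q x + c^T x + lambda^T (A x - b)
Stationarity (grad_x L = 0): Q x + c + A^T lambda = 0.
Primal feasibility: A x = b.

This gives the KKT block system:
  [ Q   A^T ] [ x     ]   [-c ]
  [ A    0  ] [ lambda ] = [ b ]

Solving the linear system:
  x*      = (1.9333, -1.0667)
  lambda* = (-5.2)
  f(x*)   = 21.4667

x* = (1.9333, -1.0667), lambda* = (-5.2)


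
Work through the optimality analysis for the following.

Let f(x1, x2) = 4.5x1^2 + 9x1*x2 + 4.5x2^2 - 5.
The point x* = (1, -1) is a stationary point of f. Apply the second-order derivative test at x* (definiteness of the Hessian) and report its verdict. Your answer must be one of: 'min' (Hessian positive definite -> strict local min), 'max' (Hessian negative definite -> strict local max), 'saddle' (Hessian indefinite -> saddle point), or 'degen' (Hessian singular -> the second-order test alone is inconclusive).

Compute the Hessian H = grad^2 f:
  H = [[9, 9], [9, 9]]
Verify stationarity: grad f(x*) = H x* + g = (0, 0).
Eigenvalues of H: 0, 18.
H has a zero eigenvalue (singular; positive semidefinite but not definite), so H is neither positive definite, negative definite, nor indefinite. The second-order test alone is inconclusive -> degen.
(Indeed, f is constant along the null direction of H through x*, so x* is not a strict local extremum.)

degen


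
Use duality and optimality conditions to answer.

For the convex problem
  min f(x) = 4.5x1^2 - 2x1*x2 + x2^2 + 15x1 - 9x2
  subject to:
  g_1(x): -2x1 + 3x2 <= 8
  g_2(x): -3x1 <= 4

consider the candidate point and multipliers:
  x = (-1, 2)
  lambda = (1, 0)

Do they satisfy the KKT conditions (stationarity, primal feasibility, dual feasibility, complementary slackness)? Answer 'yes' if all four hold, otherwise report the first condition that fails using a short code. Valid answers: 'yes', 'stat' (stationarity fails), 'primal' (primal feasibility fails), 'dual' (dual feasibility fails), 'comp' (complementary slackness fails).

Gradient of f: grad f(x) = Q x + c = (2, -3)
Constraint values g_i(x) = a_i^T x - b_i:
  g_1((-1, 2)) = 0
  g_2((-1, 2)) = -1
Stationarity residual: grad f(x) + sum_i lambda_i a_i = (0, 0)
  -> stationarity OK
Primal feasibility (all g_i <= 0): OK
Dual feasibility (all lambda_i >= 0): OK
Complementary slackness (lambda_i * g_i(x) = 0 for all i): OK

Verdict: yes, KKT holds.

yes


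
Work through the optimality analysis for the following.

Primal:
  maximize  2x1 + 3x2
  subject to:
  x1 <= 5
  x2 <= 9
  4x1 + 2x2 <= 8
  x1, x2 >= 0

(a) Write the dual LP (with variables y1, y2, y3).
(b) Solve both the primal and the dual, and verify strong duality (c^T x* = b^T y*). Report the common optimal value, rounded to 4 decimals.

The standard primal-dual pair for 'max c^T x s.t. A x <= b, x >= 0' is:
  Dual:  min b^T y  s.t.  A^T y >= c,  y >= 0.

So the dual LP is:
  minimize  5y1 + 9y2 + 8y3
  subject to:
    y1 + 4y3 >= 2
    y2 + 2y3 >= 3
    y1, y2, y3 >= 0

Solving the primal: x* = (0, 4).
  primal value c^T x* = 12.
Solving the dual: y* = (0, 0, 1.5).
  dual value b^T y* = 12.
Strong duality: c^T x* = b^T y*. Confirmed.

12


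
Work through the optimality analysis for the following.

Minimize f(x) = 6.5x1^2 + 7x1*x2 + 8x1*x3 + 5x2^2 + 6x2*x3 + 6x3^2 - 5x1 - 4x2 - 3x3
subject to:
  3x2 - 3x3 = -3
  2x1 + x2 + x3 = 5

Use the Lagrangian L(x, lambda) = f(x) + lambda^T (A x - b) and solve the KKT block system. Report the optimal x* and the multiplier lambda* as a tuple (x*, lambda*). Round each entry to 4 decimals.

Form the Lagrangian:
  L(x, lambda) = (1/2) x^T Q x + c^T x + lambda^T (A x - b)
Stationarity (grad_x L = 0): Q x + c + A^T lambda = 0.
Primal feasibility: A x = b.

This gives the KKT block system:
  [ Q   A^T ] [ x     ]   [-c ]
  [ A    0  ] [ lambda ] = [ b ]

Solving the linear system:
  x*      = (2.7059, -0.7059, 0.2941)
  lambda* = (1.3824, -13.7941)
  f(x*)   = 30.7647

x* = (2.7059, -0.7059, 0.2941), lambda* = (1.3824, -13.7941)


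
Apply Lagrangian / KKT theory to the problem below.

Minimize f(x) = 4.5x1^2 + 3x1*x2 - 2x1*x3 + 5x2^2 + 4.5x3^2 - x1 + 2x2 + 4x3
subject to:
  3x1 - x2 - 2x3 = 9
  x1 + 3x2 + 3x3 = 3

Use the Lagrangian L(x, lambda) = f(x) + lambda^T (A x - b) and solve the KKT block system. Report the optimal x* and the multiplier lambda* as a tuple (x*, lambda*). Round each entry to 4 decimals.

Form the Lagrangian:
  L(x, lambda) = (1/2) x^T Q x + c^T x + lambda^T (A x - b)
Stationarity (grad_x L = 0): Q x + c + A^T lambda = 0.
Primal feasibility: A x = b.

This gives the KKT block system:
  [ Q   A^T ] [ x     ]   [-c ]
  [ A    0  ] [ lambda ] = [ b ]

Solving the linear system:
  x*      = (3.1009, -0.37, 0.3364)
  lambda* = (-6.7774, -4.7934)
  f(x*)   = 36.4405

x* = (3.1009, -0.37, 0.3364), lambda* = (-6.7774, -4.7934)


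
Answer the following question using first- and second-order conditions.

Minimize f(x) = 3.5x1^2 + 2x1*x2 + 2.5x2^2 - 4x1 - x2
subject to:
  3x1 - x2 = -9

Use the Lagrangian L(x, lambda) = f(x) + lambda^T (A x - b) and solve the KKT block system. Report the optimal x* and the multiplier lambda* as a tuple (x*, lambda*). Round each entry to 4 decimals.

Form the Lagrangian:
  L(x, lambda) = (1/2) x^T Q x + c^T x + lambda^T (A x - b)
Stationarity (grad_x L = 0): Q x + c + A^T lambda = 0.
Primal feasibility: A x = b.

This gives the KKT block system:
  [ Q   A^T ] [ x     ]   [-c ]
  [ A    0  ] [ lambda ] = [ b ]

Solving the linear system:
  x*      = (-2.2812, 2.1562)
  lambda* = (5.2188)
  f(x*)   = 26.9688

x* = (-2.2812, 2.1562), lambda* = (5.2188)


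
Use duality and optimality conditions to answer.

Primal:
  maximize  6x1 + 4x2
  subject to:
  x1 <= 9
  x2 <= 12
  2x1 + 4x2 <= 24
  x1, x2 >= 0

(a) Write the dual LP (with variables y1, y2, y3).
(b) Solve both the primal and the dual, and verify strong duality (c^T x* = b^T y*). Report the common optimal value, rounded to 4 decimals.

The standard primal-dual pair for 'max c^T x s.t. A x <= b, x >= 0' is:
  Dual:  min b^T y  s.t.  A^T y >= c,  y >= 0.

So the dual LP is:
  minimize  9y1 + 12y2 + 24y3
  subject to:
    y1 + 2y3 >= 6
    y2 + 4y3 >= 4
    y1, y2, y3 >= 0

Solving the primal: x* = (9, 1.5).
  primal value c^T x* = 60.
Solving the dual: y* = (4, 0, 1).
  dual value b^T y* = 60.
Strong duality: c^T x* = b^T y*. Confirmed.

60
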